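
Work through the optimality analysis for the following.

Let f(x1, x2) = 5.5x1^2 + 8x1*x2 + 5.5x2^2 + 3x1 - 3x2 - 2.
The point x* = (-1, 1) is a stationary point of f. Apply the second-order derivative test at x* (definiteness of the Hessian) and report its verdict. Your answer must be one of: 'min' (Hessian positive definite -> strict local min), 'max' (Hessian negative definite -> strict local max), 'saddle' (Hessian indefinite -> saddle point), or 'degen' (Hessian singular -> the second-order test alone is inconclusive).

Compute the Hessian H = grad^2 f:
  H = [[11, 8], [8, 11]]
Verify stationarity: grad f(x*) = H x* + g = (0, 0).
Eigenvalues of H: 3, 19.
Both eigenvalues > 0, so H is positive definite -> x* is a strict local min.

min


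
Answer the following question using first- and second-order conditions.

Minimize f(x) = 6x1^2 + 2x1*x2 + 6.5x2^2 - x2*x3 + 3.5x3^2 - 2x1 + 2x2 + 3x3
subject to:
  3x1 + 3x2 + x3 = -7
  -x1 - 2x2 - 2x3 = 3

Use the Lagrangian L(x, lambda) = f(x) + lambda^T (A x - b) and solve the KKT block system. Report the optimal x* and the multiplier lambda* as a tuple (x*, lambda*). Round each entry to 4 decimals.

Form the Lagrangian:
  L(x, lambda) = (1/2) x^T Q x + c^T x + lambda^T (A x - b)
Stationarity (grad_x L = 0): Q x + c + A^T lambda = 0.
Primal feasibility: A x = b.

This gives the KKT block system:
  [ Q   A^T ] [ x     ]   [-c ]
  [ A    0  ] [ lambda ] = [ b ]

Solving the linear system:
  x*      = (-1.4226, -0.9717, 0.183)
  lambda* = (9.4566, 7.3547)
  f(x*)   = 22.7915

x* = (-1.4226, -0.9717, 0.183), lambda* = (9.4566, 7.3547)


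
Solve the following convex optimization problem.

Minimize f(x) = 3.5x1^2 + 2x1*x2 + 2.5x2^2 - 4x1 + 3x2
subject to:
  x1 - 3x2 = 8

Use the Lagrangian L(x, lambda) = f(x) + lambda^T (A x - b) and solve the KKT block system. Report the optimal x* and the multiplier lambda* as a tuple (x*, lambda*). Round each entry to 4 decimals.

Form the Lagrangian:
  L(x, lambda) = (1/2) x^T Q x + c^T x + lambda^T (A x - b)
Stationarity (grad_x L = 0): Q x + c + A^T lambda = 0.
Primal feasibility: A x = b.

This gives the KKT block system:
  [ Q   A^T ] [ x     ]   [-c ]
  [ A    0  ] [ lambda ] = [ b ]

Solving the linear system:
  x*      = (1.4375, -2.1875)
  lambda* = (-1.6875)
  f(x*)   = 0.5938

x* = (1.4375, -2.1875), lambda* = (-1.6875)


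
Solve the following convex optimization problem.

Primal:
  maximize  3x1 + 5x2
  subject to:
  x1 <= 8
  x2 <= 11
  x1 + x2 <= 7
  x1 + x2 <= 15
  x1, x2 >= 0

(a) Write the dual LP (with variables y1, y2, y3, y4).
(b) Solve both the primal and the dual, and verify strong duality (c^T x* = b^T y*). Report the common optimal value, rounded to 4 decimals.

The standard primal-dual pair for 'max c^T x s.t. A x <= b, x >= 0' is:
  Dual:  min b^T y  s.t.  A^T y >= c,  y >= 0.

So the dual LP is:
  minimize  8y1 + 11y2 + 7y3 + 15y4
  subject to:
    y1 + y3 + y4 >= 3
    y2 + y3 + y4 >= 5
    y1, y2, y3, y4 >= 0

Solving the primal: x* = (0, 7).
  primal value c^T x* = 35.
Solving the dual: y* = (0, 0, 5, 0).
  dual value b^T y* = 35.
Strong duality: c^T x* = b^T y*. Confirmed.

35


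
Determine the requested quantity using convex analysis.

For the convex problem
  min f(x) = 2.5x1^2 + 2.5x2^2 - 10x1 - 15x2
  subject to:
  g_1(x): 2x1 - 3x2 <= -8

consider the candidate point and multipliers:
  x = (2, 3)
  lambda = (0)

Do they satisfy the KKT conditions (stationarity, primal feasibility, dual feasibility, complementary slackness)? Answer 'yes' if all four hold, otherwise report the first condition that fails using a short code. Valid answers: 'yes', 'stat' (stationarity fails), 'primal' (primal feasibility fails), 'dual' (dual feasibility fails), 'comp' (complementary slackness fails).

Gradient of f: grad f(x) = Q x + c = (0, 0)
Constraint values g_i(x) = a_i^T x - b_i:
  g_1((2, 3)) = 3
Stationarity residual: grad f(x) + sum_i lambda_i a_i = (0, 0)
  -> stationarity OK
Primal feasibility (all g_i <= 0): FAILS
Dual feasibility (all lambda_i >= 0): OK
Complementary slackness (lambda_i * g_i(x) = 0 for all i): OK

Verdict: the first failing condition is primal_feasibility -> primal.

primal


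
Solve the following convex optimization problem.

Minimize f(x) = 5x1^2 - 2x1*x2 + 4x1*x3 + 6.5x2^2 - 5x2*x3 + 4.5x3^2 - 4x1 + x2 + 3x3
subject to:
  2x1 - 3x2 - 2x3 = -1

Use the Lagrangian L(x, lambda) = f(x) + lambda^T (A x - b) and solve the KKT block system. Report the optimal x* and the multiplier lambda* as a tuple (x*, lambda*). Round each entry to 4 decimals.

Form the Lagrangian:
  L(x, lambda) = (1/2) x^T Q x + c^T x + lambda^T (A x - b)
Stationarity (grad_x L = 0): Q x + c + A^T lambda = 0.
Primal feasibility: A x = b.

This gives the KKT block system:
  [ Q   A^T ] [ x     ]   [-c ]
  [ A    0  ] [ lambda ] = [ b ]

Solving the linear system:
  x*      = (0.1207, 0.3306, 0.1249)
  lambda* = (1.4771)
  f(x*)   = 0.8497

x* = (0.1207, 0.3306, 0.1249), lambda* = (1.4771)


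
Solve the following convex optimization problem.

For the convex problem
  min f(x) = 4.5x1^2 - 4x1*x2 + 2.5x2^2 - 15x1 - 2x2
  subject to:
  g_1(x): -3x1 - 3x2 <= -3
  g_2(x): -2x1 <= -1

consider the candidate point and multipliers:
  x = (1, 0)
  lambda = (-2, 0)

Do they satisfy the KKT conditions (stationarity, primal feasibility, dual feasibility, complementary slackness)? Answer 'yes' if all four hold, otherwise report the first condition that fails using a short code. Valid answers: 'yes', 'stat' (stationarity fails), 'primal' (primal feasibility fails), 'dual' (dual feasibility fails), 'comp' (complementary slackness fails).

Gradient of f: grad f(x) = Q x + c = (-6, -6)
Constraint values g_i(x) = a_i^T x - b_i:
  g_1((1, 0)) = 0
  g_2((1, 0)) = -1
Stationarity residual: grad f(x) + sum_i lambda_i a_i = (0, 0)
  -> stationarity OK
Primal feasibility (all g_i <= 0): OK
Dual feasibility (all lambda_i >= 0): FAILS
Complementary slackness (lambda_i * g_i(x) = 0 for all i): OK

Verdict: the first failing condition is dual_feasibility -> dual.

dual


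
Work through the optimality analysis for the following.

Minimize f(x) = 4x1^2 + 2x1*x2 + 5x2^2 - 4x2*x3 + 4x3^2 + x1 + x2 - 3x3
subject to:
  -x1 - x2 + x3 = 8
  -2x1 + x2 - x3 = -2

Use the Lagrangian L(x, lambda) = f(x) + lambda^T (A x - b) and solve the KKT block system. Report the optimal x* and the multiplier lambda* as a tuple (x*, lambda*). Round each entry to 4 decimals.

Form the Lagrangian:
  L(x, lambda) = (1/2) x^T Q x + c^T x + lambda^T (A x - b)
Stationarity (grad_x L = 0): Q x + c + A^T lambda = 0.
Primal feasibility: A x = b.

This gives the KKT block system:
  [ Q   A^T ] [ x     ]   [-c ]
  [ A    0  ] [ lambda ] = [ b ]

Solving the linear system:
  x*      = (-2, -1.8, 4.2)
  lambda* = (-31.4, 6.4)
  f(x*)   = 123.8

x* = (-2, -1.8, 4.2), lambda* = (-31.4, 6.4)


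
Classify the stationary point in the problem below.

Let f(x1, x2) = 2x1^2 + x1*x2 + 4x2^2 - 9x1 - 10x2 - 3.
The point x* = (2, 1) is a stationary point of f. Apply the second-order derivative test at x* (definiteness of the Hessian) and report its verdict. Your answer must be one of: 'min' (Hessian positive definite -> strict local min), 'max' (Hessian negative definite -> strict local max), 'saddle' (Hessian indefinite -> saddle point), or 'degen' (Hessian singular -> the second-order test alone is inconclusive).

Compute the Hessian H = grad^2 f:
  H = [[4, 1], [1, 8]]
Verify stationarity: grad f(x*) = H x* + g = (0, 0).
Eigenvalues of H: 3.7639, 8.2361.
Both eigenvalues > 0, so H is positive definite -> x* is a strict local min.

min


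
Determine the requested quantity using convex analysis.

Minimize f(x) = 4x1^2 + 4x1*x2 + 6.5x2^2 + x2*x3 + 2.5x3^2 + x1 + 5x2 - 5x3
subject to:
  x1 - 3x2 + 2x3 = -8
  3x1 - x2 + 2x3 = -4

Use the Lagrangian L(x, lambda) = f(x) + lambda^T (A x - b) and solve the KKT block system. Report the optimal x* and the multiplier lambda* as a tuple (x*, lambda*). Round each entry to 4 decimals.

Form the Lagrangian:
  L(x, lambda) = (1/2) x^T Q x + c^T x + lambda^T (A x - b)
Stationarity (grad_x L = 0): Q x + c + A^T lambda = 0.
Primal feasibility: A x = b.

This gives the KKT block system:
  [ Q   A^T ] [ x     ]   [-c ]
  [ A    0  ] [ lambda ] = [ b ]

Solving the linear system:
  x*      = (0.1351, 1.8649, -1.2703)
  lambda* = (11.8851, -7.1419)
  f(x*)   = 41.1622

x* = (0.1351, 1.8649, -1.2703), lambda* = (11.8851, -7.1419)


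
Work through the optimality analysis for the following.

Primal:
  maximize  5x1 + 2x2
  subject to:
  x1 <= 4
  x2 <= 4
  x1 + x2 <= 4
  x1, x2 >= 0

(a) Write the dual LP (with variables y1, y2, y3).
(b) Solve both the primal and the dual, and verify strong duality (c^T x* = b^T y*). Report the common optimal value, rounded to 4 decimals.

The standard primal-dual pair for 'max c^T x s.t. A x <= b, x >= 0' is:
  Dual:  min b^T y  s.t.  A^T y >= c,  y >= 0.

So the dual LP is:
  minimize  4y1 + 4y2 + 4y3
  subject to:
    y1 + y3 >= 5
    y2 + y3 >= 2
    y1, y2, y3 >= 0

Solving the primal: x* = (4, 0).
  primal value c^T x* = 20.
Solving the dual: y* = (3, 0, 2).
  dual value b^T y* = 20.
Strong duality: c^T x* = b^T y*. Confirmed.

20


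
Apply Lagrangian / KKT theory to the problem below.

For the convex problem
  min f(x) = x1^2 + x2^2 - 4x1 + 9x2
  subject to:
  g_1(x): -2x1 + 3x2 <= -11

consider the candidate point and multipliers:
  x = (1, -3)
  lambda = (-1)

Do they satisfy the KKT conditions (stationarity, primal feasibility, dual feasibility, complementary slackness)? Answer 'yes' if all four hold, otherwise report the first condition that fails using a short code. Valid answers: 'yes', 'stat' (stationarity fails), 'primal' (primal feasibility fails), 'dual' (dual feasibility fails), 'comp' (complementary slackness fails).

Gradient of f: grad f(x) = Q x + c = (-2, 3)
Constraint values g_i(x) = a_i^T x - b_i:
  g_1((1, -3)) = 0
Stationarity residual: grad f(x) + sum_i lambda_i a_i = (0, 0)
  -> stationarity OK
Primal feasibility (all g_i <= 0): OK
Dual feasibility (all lambda_i >= 0): FAILS
Complementary slackness (lambda_i * g_i(x) = 0 for all i): OK

Verdict: the first failing condition is dual_feasibility -> dual.

dual


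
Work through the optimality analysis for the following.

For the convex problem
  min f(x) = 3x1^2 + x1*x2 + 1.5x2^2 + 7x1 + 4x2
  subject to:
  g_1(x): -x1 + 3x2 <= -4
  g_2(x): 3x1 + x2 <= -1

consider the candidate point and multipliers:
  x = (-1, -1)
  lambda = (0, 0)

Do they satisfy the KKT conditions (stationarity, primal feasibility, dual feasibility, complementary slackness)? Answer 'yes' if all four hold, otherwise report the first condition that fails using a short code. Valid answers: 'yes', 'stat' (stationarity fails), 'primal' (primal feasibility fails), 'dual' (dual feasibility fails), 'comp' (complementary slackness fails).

Gradient of f: grad f(x) = Q x + c = (0, 0)
Constraint values g_i(x) = a_i^T x - b_i:
  g_1((-1, -1)) = 2
  g_2((-1, -1)) = -3
Stationarity residual: grad f(x) + sum_i lambda_i a_i = (0, 0)
  -> stationarity OK
Primal feasibility (all g_i <= 0): FAILS
Dual feasibility (all lambda_i >= 0): OK
Complementary slackness (lambda_i * g_i(x) = 0 for all i): OK

Verdict: the first failing condition is primal_feasibility -> primal.

primal


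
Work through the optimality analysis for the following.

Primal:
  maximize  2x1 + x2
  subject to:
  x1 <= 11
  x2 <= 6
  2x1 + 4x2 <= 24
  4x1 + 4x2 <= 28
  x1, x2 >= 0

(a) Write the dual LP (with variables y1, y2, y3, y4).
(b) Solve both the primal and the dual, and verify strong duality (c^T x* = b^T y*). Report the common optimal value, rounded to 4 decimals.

The standard primal-dual pair for 'max c^T x s.t. A x <= b, x >= 0' is:
  Dual:  min b^T y  s.t.  A^T y >= c,  y >= 0.

So the dual LP is:
  minimize  11y1 + 6y2 + 24y3 + 28y4
  subject to:
    y1 + 2y3 + 4y4 >= 2
    y2 + 4y3 + 4y4 >= 1
    y1, y2, y3, y4 >= 0

Solving the primal: x* = (7, 0).
  primal value c^T x* = 14.
Solving the dual: y* = (0, 0, 0, 0.5).
  dual value b^T y* = 14.
Strong duality: c^T x* = b^T y*. Confirmed.

14


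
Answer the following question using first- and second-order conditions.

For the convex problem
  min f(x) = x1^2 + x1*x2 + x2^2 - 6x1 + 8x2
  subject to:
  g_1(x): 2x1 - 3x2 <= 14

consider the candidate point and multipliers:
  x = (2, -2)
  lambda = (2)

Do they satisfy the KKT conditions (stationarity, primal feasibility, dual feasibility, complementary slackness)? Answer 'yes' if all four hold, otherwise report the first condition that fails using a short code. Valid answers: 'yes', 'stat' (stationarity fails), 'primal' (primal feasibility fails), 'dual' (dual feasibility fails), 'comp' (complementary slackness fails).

Gradient of f: grad f(x) = Q x + c = (-4, 6)
Constraint values g_i(x) = a_i^T x - b_i:
  g_1((2, -2)) = -4
Stationarity residual: grad f(x) + sum_i lambda_i a_i = (0, 0)
  -> stationarity OK
Primal feasibility (all g_i <= 0): OK
Dual feasibility (all lambda_i >= 0): OK
Complementary slackness (lambda_i * g_i(x) = 0 for all i): FAILS

Verdict: the first failing condition is complementary_slackness -> comp.

comp


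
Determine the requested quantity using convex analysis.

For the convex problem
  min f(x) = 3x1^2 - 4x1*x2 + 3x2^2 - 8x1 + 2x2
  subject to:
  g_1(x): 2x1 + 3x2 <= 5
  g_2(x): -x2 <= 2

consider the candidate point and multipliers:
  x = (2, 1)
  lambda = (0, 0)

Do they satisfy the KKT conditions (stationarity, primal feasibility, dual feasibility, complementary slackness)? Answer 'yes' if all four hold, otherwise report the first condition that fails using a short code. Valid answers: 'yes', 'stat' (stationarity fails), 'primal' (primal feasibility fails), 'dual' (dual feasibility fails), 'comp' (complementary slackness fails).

Gradient of f: grad f(x) = Q x + c = (0, 0)
Constraint values g_i(x) = a_i^T x - b_i:
  g_1((2, 1)) = 2
  g_2((2, 1)) = -3
Stationarity residual: grad f(x) + sum_i lambda_i a_i = (0, 0)
  -> stationarity OK
Primal feasibility (all g_i <= 0): FAILS
Dual feasibility (all lambda_i >= 0): OK
Complementary slackness (lambda_i * g_i(x) = 0 for all i): OK

Verdict: the first failing condition is primal_feasibility -> primal.

primal


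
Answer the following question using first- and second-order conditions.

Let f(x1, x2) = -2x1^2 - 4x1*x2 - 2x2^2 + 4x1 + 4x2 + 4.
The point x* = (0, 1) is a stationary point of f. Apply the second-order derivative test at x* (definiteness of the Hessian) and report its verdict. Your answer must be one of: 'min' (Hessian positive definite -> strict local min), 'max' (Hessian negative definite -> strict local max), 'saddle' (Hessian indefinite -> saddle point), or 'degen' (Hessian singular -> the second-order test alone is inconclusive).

Compute the Hessian H = grad^2 f:
  H = [[-4, -4], [-4, -4]]
Verify stationarity: grad f(x*) = H x* + g = (0, 0).
Eigenvalues of H: -8, 0.
H has a zero eigenvalue (singular; negative semidefinite but not definite), so H is neither positive definite, negative definite, nor indefinite. The second-order test alone is inconclusive -> degen.
(Indeed, f is constant along the null direction of H through x*, so x* is not a strict local extremum.)

degen


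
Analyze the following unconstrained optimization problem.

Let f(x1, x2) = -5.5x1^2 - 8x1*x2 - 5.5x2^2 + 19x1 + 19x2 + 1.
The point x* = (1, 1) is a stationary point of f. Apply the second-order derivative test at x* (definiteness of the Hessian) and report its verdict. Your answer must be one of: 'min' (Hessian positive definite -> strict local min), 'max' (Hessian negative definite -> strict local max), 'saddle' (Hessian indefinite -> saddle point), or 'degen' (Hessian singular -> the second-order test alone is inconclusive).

Compute the Hessian H = grad^2 f:
  H = [[-11, -8], [-8, -11]]
Verify stationarity: grad f(x*) = H x* + g = (0, 0).
Eigenvalues of H: -19, -3.
Both eigenvalues < 0, so H is negative definite -> x* is a strict local max.

max


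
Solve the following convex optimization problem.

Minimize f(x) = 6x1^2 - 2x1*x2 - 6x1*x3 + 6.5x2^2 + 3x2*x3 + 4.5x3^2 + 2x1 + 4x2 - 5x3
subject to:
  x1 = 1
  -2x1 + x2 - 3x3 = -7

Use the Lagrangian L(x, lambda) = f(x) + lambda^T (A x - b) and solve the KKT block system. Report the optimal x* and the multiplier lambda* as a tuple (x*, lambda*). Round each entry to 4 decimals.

Form the Lagrangian:
  L(x, lambda) = (1/2) x^T Q x + c^T x + lambda^T (A x - b)
Stationarity (grad_x L = 0): Q x + c + A^T lambda = 0.
Primal feasibility: A x = b.

This gives the KKT block system:
  [ Q   A^T ] [ x     ]   [-c ]
  [ A    0  ] [ lambda ] = [ b ]

Solving the linear system:
  x*      = (1, -0.5208, 1.4931)
  lambda* = (-5.5, 0.2917)
  f(x*)   = -0.0035

x* = (1, -0.5208, 1.4931), lambda* = (-5.5, 0.2917)


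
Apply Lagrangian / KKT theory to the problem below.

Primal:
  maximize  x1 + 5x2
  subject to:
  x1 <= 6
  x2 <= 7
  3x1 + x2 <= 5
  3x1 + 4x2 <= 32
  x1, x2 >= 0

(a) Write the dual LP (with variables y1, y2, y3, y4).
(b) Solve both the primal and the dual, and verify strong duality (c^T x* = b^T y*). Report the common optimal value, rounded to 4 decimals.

The standard primal-dual pair for 'max c^T x s.t. A x <= b, x >= 0' is:
  Dual:  min b^T y  s.t.  A^T y >= c,  y >= 0.

So the dual LP is:
  minimize  6y1 + 7y2 + 5y3 + 32y4
  subject to:
    y1 + 3y3 + 3y4 >= 1
    y2 + y3 + 4y4 >= 5
    y1, y2, y3, y4 >= 0

Solving the primal: x* = (0, 5).
  primal value c^T x* = 25.
Solving the dual: y* = (0, 0, 5, 0).
  dual value b^T y* = 25.
Strong duality: c^T x* = b^T y*. Confirmed.

25


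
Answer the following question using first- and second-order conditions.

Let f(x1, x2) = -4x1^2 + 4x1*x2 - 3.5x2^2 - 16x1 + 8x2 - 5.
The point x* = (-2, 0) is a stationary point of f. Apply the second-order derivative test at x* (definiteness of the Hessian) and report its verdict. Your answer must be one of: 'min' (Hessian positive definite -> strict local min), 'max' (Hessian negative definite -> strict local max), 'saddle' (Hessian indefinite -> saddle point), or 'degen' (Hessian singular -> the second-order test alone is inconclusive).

Compute the Hessian H = grad^2 f:
  H = [[-8, 4], [4, -7]]
Verify stationarity: grad f(x*) = H x* + g = (0, 0).
Eigenvalues of H: -11.5311, -3.4689.
Both eigenvalues < 0, so H is negative definite -> x* is a strict local max.

max


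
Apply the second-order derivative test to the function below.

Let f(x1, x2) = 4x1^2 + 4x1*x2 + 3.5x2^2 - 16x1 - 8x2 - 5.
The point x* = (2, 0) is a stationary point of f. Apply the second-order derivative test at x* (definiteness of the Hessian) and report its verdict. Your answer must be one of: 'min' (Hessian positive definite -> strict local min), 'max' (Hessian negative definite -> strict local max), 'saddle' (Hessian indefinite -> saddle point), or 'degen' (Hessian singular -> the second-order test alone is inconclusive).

Compute the Hessian H = grad^2 f:
  H = [[8, 4], [4, 7]]
Verify stationarity: grad f(x*) = H x* + g = (0, 0).
Eigenvalues of H: 3.4689, 11.5311.
Both eigenvalues > 0, so H is positive definite -> x* is a strict local min.

min


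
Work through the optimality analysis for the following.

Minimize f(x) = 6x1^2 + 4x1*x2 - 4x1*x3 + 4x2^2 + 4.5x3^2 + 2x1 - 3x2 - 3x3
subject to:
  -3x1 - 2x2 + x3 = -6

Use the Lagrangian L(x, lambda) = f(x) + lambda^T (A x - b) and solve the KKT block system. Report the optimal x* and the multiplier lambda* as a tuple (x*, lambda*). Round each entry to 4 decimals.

Form the Lagrangian:
  L(x, lambda) = (1/2) x^T Q x + c^T x + lambda^T (A x - b)
Stationarity (grad_x L = 0): Q x + c + A^T lambda = 0.
Primal feasibility: A x = b.

This gives the KKT block system:
  [ Q   A^T ] [ x     ]   [-c ]
  [ A    0  ] [ lambda ] = [ b ]

Solving the linear system:
  x*      = (0.9888, 1.5354, 0.0373)
  lambda* = (6.6194)
  f(x*)   = 18.4879

x* = (0.9888, 1.5354, 0.0373), lambda* = (6.6194)


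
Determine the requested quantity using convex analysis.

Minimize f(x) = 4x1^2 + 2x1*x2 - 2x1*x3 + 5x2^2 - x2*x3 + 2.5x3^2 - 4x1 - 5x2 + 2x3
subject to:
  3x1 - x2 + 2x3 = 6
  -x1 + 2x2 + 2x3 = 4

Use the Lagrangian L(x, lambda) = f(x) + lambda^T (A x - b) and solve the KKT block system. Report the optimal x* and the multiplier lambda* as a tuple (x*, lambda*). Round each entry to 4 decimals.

Form the Lagrangian:
  L(x, lambda) = (1/2) x^T Q x + c^T x + lambda^T (A x - b)
Stationarity (grad_x L = 0): Q x + c + A^T lambda = 0.
Primal feasibility: A x = b.

This gives the KKT block system:
  [ Q   A^T ] [ x     ]   [-c ]
  [ A    0  ] [ lambda ] = [ b ]

Solving the linear system:
  x*      = (1.074, 0.7654, 1.7716)
  lambda* = (-1.6381, -2.3343)
  f(x*)   = 7.2927

x* = (1.074, 0.7654, 1.7716), lambda* = (-1.6381, -2.3343)


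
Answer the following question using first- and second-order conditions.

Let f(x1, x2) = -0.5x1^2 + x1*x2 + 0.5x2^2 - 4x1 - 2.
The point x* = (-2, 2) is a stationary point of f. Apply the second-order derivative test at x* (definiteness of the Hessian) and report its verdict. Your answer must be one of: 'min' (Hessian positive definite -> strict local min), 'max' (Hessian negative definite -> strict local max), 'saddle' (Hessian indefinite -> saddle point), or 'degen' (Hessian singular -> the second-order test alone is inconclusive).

Compute the Hessian H = grad^2 f:
  H = [[-1, 1], [1, 1]]
Verify stationarity: grad f(x*) = H x* + g = (0, 0).
Eigenvalues of H: -1.4142, 1.4142.
Eigenvalues have mixed signs, so H is indefinite -> x* is a saddle point.

saddle


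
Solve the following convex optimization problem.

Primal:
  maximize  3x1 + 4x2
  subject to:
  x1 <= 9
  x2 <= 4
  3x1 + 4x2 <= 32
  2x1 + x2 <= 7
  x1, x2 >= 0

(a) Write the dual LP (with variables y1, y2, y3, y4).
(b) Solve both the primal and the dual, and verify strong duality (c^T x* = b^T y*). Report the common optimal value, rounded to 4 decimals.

The standard primal-dual pair for 'max c^T x s.t. A x <= b, x >= 0' is:
  Dual:  min b^T y  s.t.  A^T y >= c,  y >= 0.

So the dual LP is:
  minimize  9y1 + 4y2 + 32y3 + 7y4
  subject to:
    y1 + 3y3 + 2y4 >= 3
    y2 + 4y3 + y4 >= 4
    y1, y2, y3, y4 >= 0

Solving the primal: x* = (1.5, 4).
  primal value c^T x* = 20.5.
Solving the dual: y* = (0, 2.5, 0, 1.5).
  dual value b^T y* = 20.5.
Strong duality: c^T x* = b^T y*. Confirmed.

20.5


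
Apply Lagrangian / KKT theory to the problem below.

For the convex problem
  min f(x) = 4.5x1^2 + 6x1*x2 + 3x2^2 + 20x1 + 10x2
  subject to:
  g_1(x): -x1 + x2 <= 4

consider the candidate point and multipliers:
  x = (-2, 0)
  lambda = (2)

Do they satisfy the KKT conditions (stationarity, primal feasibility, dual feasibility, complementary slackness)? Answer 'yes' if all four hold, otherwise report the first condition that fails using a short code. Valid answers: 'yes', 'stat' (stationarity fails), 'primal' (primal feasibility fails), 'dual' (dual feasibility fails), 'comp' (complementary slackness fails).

Gradient of f: grad f(x) = Q x + c = (2, -2)
Constraint values g_i(x) = a_i^T x - b_i:
  g_1((-2, 0)) = -2
Stationarity residual: grad f(x) + sum_i lambda_i a_i = (0, 0)
  -> stationarity OK
Primal feasibility (all g_i <= 0): OK
Dual feasibility (all lambda_i >= 0): OK
Complementary slackness (lambda_i * g_i(x) = 0 for all i): FAILS

Verdict: the first failing condition is complementary_slackness -> comp.

comp


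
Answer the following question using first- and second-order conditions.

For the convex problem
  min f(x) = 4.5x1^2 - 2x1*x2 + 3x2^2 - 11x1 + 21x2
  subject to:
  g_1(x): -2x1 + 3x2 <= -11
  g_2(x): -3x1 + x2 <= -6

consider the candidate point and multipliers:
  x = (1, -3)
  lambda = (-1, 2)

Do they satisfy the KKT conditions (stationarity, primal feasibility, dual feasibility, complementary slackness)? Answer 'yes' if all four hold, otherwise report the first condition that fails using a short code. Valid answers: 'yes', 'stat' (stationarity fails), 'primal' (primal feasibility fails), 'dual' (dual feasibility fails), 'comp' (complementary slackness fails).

Gradient of f: grad f(x) = Q x + c = (4, 1)
Constraint values g_i(x) = a_i^T x - b_i:
  g_1((1, -3)) = 0
  g_2((1, -3)) = 0
Stationarity residual: grad f(x) + sum_i lambda_i a_i = (0, 0)
  -> stationarity OK
Primal feasibility (all g_i <= 0): OK
Dual feasibility (all lambda_i >= 0): FAILS
Complementary slackness (lambda_i * g_i(x) = 0 for all i): OK

Verdict: the first failing condition is dual_feasibility -> dual.

dual


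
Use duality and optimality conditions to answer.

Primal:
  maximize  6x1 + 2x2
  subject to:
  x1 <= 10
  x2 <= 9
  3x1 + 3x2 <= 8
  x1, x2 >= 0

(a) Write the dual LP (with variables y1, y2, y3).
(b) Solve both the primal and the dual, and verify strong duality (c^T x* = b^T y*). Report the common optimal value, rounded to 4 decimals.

The standard primal-dual pair for 'max c^T x s.t. A x <= b, x >= 0' is:
  Dual:  min b^T y  s.t.  A^T y >= c,  y >= 0.

So the dual LP is:
  minimize  10y1 + 9y2 + 8y3
  subject to:
    y1 + 3y3 >= 6
    y2 + 3y3 >= 2
    y1, y2, y3 >= 0

Solving the primal: x* = (2.6667, 0).
  primal value c^T x* = 16.
Solving the dual: y* = (0, 0, 2).
  dual value b^T y* = 16.
Strong duality: c^T x* = b^T y*. Confirmed.

16


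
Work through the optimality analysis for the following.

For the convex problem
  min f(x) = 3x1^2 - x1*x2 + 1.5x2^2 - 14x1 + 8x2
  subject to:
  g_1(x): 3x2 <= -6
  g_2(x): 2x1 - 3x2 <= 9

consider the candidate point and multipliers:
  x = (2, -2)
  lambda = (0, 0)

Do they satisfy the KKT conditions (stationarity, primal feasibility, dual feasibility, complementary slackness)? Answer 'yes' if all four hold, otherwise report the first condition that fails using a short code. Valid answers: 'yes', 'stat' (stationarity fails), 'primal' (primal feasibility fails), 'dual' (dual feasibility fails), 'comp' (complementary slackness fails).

Gradient of f: grad f(x) = Q x + c = (0, 0)
Constraint values g_i(x) = a_i^T x - b_i:
  g_1((2, -2)) = 0
  g_2((2, -2)) = 1
Stationarity residual: grad f(x) + sum_i lambda_i a_i = (0, 0)
  -> stationarity OK
Primal feasibility (all g_i <= 0): FAILS
Dual feasibility (all lambda_i >= 0): OK
Complementary slackness (lambda_i * g_i(x) = 0 for all i): OK

Verdict: the first failing condition is primal_feasibility -> primal.

primal


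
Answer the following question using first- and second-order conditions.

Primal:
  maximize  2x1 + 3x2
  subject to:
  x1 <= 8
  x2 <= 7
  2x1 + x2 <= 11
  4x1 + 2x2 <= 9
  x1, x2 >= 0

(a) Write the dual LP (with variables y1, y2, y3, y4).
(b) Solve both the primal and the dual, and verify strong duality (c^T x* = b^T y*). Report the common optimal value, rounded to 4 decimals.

The standard primal-dual pair for 'max c^T x s.t. A x <= b, x >= 0' is:
  Dual:  min b^T y  s.t.  A^T y >= c,  y >= 0.

So the dual LP is:
  minimize  8y1 + 7y2 + 11y3 + 9y4
  subject to:
    y1 + 2y3 + 4y4 >= 2
    y2 + y3 + 2y4 >= 3
    y1, y2, y3, y4 >= 0

Solving the primal: x* = (0, 4.5).
  primal value c^T x* = 13.5.
Solving the dual: y* = (0, 0, 0, 1.5).
  dual value b^T y* = 13.5.
Strong duality: c^T x* = b^T y*. Confirmed.

13.5


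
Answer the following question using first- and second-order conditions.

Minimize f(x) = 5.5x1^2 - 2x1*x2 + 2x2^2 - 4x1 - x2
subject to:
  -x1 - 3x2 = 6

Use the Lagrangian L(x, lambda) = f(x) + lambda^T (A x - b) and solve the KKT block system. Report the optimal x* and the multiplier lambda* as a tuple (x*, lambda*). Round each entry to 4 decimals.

Form the Lagrangian:
  L(x, lambda) = (1/2) x^T Q x + c^T x + lambda^T (A x - b)
Stationarity (grad_x L = 0): Q x + c + A^T lambda = 0.
Primal feasibility: A x = b.

This gives the KKT block system:
  [ Q   A^T ] [ x     ]   [-c ]
  [ A    0  ] [ lambda ] = [ b ]

Solving the linear system:
  x*      = (-0.2348, -1.9217)
  lambda* = (-2.7391)
  f(x*)   = 9.6478

x* = (-0.2348, -1.9217), lambda* = (-2.7391)


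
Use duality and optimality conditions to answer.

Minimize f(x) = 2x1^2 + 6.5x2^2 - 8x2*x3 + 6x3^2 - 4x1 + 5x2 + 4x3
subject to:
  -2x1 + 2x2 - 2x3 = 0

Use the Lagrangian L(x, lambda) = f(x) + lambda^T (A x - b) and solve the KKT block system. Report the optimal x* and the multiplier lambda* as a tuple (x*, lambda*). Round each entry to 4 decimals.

Form the Lagrangian:
  L(x, lambda) = (1/2) x^T Q x + c^T x + lambda^T (A x - b)
Stationarity (grad_x L = 0): Q x + c + A^T lambda = 0.
Primal feasibility: A x = b.

This gives the KKT block system:
  [ Q   A^T ] [ x     ]   [-c ]
  [ A    0  ] [ lambda ] = [ b ]

Solving the linear system:
  x*      = (0.2812, -0.875, -1.1562)
  lambda* = (-1.4375)
  f(x*)   = -5.0625

x* = (0.2812, -0.875, -1.1562), lambda* = (-1.4375)


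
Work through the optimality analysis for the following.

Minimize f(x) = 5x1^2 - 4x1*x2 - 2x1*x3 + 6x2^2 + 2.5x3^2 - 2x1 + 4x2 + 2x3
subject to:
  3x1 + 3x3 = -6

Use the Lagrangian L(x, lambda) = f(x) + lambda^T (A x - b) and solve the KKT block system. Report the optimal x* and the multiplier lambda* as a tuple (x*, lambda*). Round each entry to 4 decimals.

Form the Lagrangian:
  L(x, lambda) = (1/2) x^T Q x + c^T x + lambda^T (A x - b)
Stationarity (grad_x L = 0): Q x + c + A^T lambda = 0.
Primal feasibility: A x = b.

This gives the KKT block system:
  [ Q   A^T ] [ x     ]   [-c ]
  [ A    0  ] [ lambda ] = [ b ]

Solving the linear system:
  x*      = (-0.6415, -0.5472, -1.3585)
  lambda* = (1.1698)
  f(x*)   = 1.6981

x* = (-0.6415, -0.5472, -1.3585), lambda* = (1.1698)


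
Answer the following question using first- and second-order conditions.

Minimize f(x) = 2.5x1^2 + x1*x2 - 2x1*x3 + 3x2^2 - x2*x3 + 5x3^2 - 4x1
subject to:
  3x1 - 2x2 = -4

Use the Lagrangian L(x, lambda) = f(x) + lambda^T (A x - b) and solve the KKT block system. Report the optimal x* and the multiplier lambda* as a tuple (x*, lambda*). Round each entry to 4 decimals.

Form the Lagrangian:
  L(x, lambda) = (1/2) x^T Q x + c^T x + lambda^T (A x - b)
Stationarity (grad_x L = 0): Q x + c + A^T lambda = 0.
Primal feasibility: A x = b.

This gives the KKT block system:
  [ Q   A^T ] [ x     ]   [-c ]
  [ A    0  ] [ lambda ] = [ b ]

Solving the linear system:
  x*      = (-0.7546, 0.8681, -0.0641)
  lambda* = (2.2589)
  f(x*)   = 6.0271

x* = (-0.7546, 0.8681, -0.0641), lambda* = (2.2589)


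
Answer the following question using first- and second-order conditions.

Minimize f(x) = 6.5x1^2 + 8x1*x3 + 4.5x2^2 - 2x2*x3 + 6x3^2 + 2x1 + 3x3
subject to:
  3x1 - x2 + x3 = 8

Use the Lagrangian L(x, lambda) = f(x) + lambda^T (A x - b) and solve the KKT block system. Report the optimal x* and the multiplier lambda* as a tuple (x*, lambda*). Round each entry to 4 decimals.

Form the Lagrangian:
  L(x, lambda) = (1/2) x^T Q x + c^T x + lambda^T (A x - b)
Stationarity (grad_x L = 0): Q x + c + A^T lambda = 0.
Primal feasibility: A x = b.

This gives the KKT block system:
  [ Q   A^T ] [ x     ]   [-c ]
  [ A    0  ] [ lambda ] = [ b ]

Solving the linear system:
  x*      = (2.7754, -1.2906, -1.6169)
  lambda* = (-8.3818)
  f(x*)   = 33.8771

x* = (2.7754, -1.2906, -1.6169), lambda* = (-8.3818)


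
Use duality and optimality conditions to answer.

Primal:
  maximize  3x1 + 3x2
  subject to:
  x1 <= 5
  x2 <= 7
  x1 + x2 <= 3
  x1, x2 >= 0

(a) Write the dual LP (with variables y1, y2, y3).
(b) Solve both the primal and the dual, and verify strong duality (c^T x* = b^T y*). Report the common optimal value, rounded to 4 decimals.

The standard primal-dual pair for 'max c^T x s.t. A x <= b, x >= 0' is:
  Dual:  min b^T y  s.t.  A^T y >= c,  y >= 0.

So the dual LP is:
  minimize  5y1 + 7y2 + 3y3
  subject to:
    y1 + y3 >= 3
    y2 + y3 >= 3
    y1, y2, y3 >= 0

Solving the primal: x* = (3, 0).
  primal value c^T x* = 9.
Solving the dual: y* = (0, 0, 3).
  dual value b^T y* = 9.
Strong duality: c^T x* = b^T y*. Confirmed.

9


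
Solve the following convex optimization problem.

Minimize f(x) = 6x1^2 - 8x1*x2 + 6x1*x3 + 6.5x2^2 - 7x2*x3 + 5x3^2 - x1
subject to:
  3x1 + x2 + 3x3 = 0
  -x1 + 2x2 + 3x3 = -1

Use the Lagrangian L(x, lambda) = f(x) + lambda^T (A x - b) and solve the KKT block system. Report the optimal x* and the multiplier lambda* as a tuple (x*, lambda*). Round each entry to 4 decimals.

Form the Lagrangian:
  L(x, lambda) = (1/2) x^T Q x + c^T x + lambda^T (A x - b)
Stationarity (grad_x L = 0): Q x + c + A^T lambda = 0.
Primal feasibility: A x = b.

This gives the KKT block system:
  [ Q   A^T ] [ x     ]   [-c ]
  [ A    0  ] [ lambda ] = [ b ]

Solving the linear system:
  x*      = (0.2441, -0.0234, -0.2363)
  lambda* = (-0.1136, 0.3584)
  f(x*)   = 0.0571

x* = (0.2441, -0.0234, -0.2363), lambda* = (-0.1136, 0.3584)


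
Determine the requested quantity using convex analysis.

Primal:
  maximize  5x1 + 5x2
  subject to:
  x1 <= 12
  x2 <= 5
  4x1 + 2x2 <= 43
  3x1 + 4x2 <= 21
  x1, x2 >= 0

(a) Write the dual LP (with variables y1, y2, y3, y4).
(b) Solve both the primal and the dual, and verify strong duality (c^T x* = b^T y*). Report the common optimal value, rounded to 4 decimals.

The standard primal-dual pair for 'max c^T x s.t. A x <= b, x >= 0' is:
  Dual:  min b^T y  s.t.  A^T y >= c,  y >= 0.

So the dual LP is:
  minimize  12y1 + 5y2 + 43y3 + 21y4
  subject to:
    y1 + 4y3 + 3y4 >= 5
    y2 + 2y3 + 4y4 >= 5
    y1, y2, y3, y4 >= 0

Solving the primal: x* = (7, 0).
  primal value c^T x* = 35.
Solving the dual: y* = (0, 0, 0, 1.6667).
  dual value b^T y* = 35.
Strong duality: c^T x* = b^T y*. Confirmed.

35


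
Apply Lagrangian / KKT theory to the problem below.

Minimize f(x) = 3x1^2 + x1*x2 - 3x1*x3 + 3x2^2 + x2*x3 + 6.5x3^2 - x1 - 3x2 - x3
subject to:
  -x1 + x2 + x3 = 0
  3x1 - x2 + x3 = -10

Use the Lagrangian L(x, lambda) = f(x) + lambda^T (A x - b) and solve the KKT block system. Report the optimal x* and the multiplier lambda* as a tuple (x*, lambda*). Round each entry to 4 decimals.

Form the Lagrangian:
  L(x, lambda) = (1/2) x^T Q x + c^T x + lambda^T (A x - b)
Stationarity (grad_x L = 0): Q x + c + A^T lambda = 0.
Primal feasibility: A x = b.

This gives the KKT block system:
  [ Q   A^T ] [ x     ]   [-c ]
  [ A    0  ] [ lambda ] = [ b ]

Solving the linear system:
  x*      = (-2.5306, -0.0612, -2.4694)
  lambda* = (16.9694, 8.602)
  f(x*)   = 45.602

x* = (-2.5306, -0.0612, -2.4694), lambda* = (16.9694, 8.602)


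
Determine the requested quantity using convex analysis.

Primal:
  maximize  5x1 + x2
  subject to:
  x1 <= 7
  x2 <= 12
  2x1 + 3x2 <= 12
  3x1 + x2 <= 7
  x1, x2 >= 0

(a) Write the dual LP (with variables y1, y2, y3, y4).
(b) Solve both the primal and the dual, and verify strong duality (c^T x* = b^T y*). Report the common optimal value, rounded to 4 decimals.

The standard primal-dual pair for 'max c^T x s.t. A x <= b, x >= 0' is:
  Dual:  min b^T y  s.t.  A^T y >= c,  y >= 0.

So the dual LP is:
  minimize  7y1 + 12y2 + 12y3 + 7y4
  subject to:
    y1 + 2y3 + 3y4 >= 5
    y2 + 3y3 + y4 >= 1
    y1, y2, y3, y4 >= 0

Solving the primal: x* = (2.3333, 0).
  primal value c^T x* = 11.6667.
Solving the dual: y* = (0, 0, 0, 1.6667).
  dual value b^T y* = 11.6667.
Strong duality: c^T x* = b^T y*. Confirmed.

11.6667


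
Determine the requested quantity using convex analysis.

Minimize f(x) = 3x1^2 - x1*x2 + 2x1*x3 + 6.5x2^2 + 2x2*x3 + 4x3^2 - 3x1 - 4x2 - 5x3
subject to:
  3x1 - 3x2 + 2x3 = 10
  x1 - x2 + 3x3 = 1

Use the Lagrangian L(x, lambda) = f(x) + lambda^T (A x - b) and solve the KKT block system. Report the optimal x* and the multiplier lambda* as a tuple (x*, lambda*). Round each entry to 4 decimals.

Form the Lagrangian:
  L(x, lambda) = (1/2) x^T Q x + c^T x + lambda^T (A x - b)
Stationarity (grad_x L = 0): Q x + c + A^T lambda = 0.
Primal feasibility: A x = b.

This gives the KKT block system:
  [ Q   A^T ] [ x     ]   [-c ]
  [ A    0  ] [ lambda ] = [ b ]

Solving the linear system:
  x*      = (3.4706, -0.5294, -1)
  lambda* = (-8.0252, 7.7227)
  f(x*)   = 34.6176

x* = (3.4706, -0.5294, -1), lambda* = (-8.0252, 7.7227)


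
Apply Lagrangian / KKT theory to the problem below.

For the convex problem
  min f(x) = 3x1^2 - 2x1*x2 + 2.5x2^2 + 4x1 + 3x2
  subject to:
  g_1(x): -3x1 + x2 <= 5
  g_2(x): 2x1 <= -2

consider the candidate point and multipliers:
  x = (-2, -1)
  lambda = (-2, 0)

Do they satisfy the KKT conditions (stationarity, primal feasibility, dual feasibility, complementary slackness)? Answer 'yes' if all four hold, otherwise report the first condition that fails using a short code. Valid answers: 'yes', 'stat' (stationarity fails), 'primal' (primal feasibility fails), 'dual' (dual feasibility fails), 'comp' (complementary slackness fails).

Gradient of f: grad f(x) = Q x + c = (-6, 2)
Constraint values g_i(x) = a_i^T x - b_i:
  g_1((-2, -1)) = 0
  g_2((-2, -1)) = -2
Stationarity residual: grad f(x) + sum_i lambda_i a_i = (0, 0)
  -> stationarity OK
Primal feasibility (all g_i <= 0): OK
Dual feasibility (all lambda_i >= 0): FAILS
Complementary slackness (lambda_i * g_i(x) = 0 for all i): OK

Verdict: the first failing condition is dual_feasibility -> dual.

dual


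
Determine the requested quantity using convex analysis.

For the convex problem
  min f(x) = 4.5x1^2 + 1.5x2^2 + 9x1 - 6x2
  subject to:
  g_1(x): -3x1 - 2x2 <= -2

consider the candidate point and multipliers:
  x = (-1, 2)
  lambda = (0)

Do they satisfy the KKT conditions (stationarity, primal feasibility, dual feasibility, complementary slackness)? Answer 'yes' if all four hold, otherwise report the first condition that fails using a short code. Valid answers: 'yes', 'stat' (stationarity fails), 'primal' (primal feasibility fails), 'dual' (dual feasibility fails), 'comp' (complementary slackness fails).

Gradient of f: grad f(x) = Q x + c = (0, 0)
Constraint values g_i(x) = a_i^T x - b_i:
  g_1((-1, 2)) = 1
Stationarity residual: grad f(x) + sum_i lambda_i a_i = (0, 0)
  -> stationarity OK
Primal feasibility (all g_i <= 0): FAILS
Dual feasibility (all lambda_i >= 0): OK
Complementary slackness (lambda_i * g_i(x) = 0 for all i): OK

Verdict: the first failing condition is primal_feasibility -> primal.

primal


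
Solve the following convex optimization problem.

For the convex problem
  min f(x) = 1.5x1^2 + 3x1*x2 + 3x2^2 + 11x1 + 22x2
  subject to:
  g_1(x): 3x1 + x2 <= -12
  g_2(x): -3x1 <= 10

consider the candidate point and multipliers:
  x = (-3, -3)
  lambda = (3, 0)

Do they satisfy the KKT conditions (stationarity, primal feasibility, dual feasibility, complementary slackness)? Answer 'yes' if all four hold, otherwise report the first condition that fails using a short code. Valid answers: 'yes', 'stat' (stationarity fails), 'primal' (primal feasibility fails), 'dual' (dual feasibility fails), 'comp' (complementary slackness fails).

Gradient of f: grad f(x) = Q x + c = (-7, -5)
Constraint values g_i(x) = a_i^T x - b_i:
  g_1((-3, -3)) = 0
  g_2((-3, -3)) = -1
Stationarity residual: grad f(x) + sum_i lambda_i a_i = (2, -2)
  -> stationarity FAILS
Primal feasibility (all g_i <= 0): OK
Dual feasibility (all lambda_i >= 0): OK
Complementary slackness (lambda_i * g_i(x) = 0 for all i): OK

Verdict: the first failing condition is stationarity -> stat.

stat


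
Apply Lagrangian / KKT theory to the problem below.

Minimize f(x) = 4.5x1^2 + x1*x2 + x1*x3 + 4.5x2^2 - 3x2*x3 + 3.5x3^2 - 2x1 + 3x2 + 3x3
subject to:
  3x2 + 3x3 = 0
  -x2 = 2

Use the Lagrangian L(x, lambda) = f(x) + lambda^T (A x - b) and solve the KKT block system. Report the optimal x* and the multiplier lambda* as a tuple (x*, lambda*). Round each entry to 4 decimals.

Form the Lagrangian:
  L(x, lambda) = (1/2) x^T Q x + c^T x + lambda^T (A x - b)
Stationarity (grad_x L = 0): Q x + c + A^T lambda = 0.
Primal feasibility: A x = b.

This gives the KKT block system:
  [ Q   A^T ] [ x     ]   [-c ]
  [ A    0  ] [ lambda ] = [ b ]

Solving the linear system:
  x*      = (0.2222, -2, 2)
  lambda* = (-7.7407, -44)
  f(x*)   = 43.7778

x* = (0.2222, -2, 2), lambda* = (-7.7407, -44)


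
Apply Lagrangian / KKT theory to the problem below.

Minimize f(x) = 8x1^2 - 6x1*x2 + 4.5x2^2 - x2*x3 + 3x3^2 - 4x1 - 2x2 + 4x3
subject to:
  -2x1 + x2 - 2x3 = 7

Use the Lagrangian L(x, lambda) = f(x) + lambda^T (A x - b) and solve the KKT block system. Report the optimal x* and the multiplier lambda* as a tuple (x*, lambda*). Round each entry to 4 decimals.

Form the Lagrangian:
  L(x, lambda) = (1/2) x^T Q x + c^T x + lambda^T (A x - b)
Stationarity (grad_x L = 0): Q x + c + A^T lambda = 0.
Primal feasibility: A x = b.

This gives the KKT block system:
  [ Q   A^T ] [ x     ]   [-c ]
  [ A    0  ] [ lambda ] = [ b ]

Solving the linear system:
  x*      = (-0.4655, 0.3448, -2.8621)
  lambda* = (-6.7586)
  f(x*)   = 18.5172

x* = (-0.4655, 0.3448, -2.8621), lambda* = (-6.7586)
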